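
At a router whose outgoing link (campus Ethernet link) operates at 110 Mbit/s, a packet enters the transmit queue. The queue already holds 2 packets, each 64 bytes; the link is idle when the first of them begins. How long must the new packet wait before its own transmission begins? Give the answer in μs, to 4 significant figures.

9.309 μs

Each queued packet: L/R = 512/110000000 = 4.65455 μs.
2 queued → 9.30909 μs.
Queuing delay = 9.309 μs.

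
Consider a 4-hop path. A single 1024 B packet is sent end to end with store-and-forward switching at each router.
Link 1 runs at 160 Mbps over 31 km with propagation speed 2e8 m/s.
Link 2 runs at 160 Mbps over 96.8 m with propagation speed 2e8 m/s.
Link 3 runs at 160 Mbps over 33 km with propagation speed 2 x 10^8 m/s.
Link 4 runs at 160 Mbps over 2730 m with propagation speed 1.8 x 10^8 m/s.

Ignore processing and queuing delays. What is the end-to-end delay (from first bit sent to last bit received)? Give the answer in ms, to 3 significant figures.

L = 1024 × 8 = 8192 bits.
Transmission delay per hop = L/R = 8192/160000000 = 0.0512 ms; 4 hops → 0.2048 ms.
Propagation delays (d/s per hop): 0.155, 0.000484, 0.165, 0.0151667 ms; sum = 0.335651 ms.
End-to-end = 0.540 ms.

0.540 ms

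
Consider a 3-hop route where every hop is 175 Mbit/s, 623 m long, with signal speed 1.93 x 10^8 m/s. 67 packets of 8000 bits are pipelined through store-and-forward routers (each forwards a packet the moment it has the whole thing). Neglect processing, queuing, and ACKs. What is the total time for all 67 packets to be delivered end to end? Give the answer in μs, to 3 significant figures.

3160 μs

Per-hop transmission t_tx = L/R = 8000/175000000 = 45.7143 μs.
Per-hop propagation t_prop = 623/193000000 = 3.22798 μs.
Pipeline fill: first packet needs 3·t_tx to clear all hops; remaining 66 packets each add one t_tx.
Total = (3+67-1)·t_tx + 3·t_prop = 69·45.7143 + 3·3.22798 = 3160 μs.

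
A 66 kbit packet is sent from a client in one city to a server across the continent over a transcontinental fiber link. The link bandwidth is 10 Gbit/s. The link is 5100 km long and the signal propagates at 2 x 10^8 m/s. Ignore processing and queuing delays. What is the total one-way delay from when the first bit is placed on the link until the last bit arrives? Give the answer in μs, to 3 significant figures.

25500 μs

L = 66000 bits.
Transmission delay = L/R = 66000 / 10000000000 = 6.6 μs.
Propagation delay = d/s = 5100000 m / 200000000 m/s = 25500 μs.
Total = 25500 μs.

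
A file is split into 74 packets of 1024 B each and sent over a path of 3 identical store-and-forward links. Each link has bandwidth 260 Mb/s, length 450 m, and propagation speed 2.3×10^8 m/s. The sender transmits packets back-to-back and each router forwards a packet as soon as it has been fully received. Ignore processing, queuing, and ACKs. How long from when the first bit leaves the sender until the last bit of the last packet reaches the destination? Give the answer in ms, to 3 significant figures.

2.40 ms

Per-hop transmission t_tx = L/R = 8192/260000000 = 0.0315077 ms.
Per-hop propagation t_prop = 450/2.3e+08 = 0.00195652 ms.
Pipeline fill: first packet needs 3·t_tx to clear all hops; remaining 73 packets each add one t_tx.
Total = (3+74-1)·t_tx + 3·t_prop = 76·0.0315077 + 3·0.00195652 = 2.40 ms.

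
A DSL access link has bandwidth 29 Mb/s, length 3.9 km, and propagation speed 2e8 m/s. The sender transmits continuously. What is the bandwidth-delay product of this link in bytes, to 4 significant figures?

Propagation delay = 3900 / 200000000 = 1.95e-05 s.
BDP = R × t_prop = 29000000 × 1.95e-05 = 565.5 bits.
In bytes: 565.5/8 = 70.69 bytes.

70.69 bytes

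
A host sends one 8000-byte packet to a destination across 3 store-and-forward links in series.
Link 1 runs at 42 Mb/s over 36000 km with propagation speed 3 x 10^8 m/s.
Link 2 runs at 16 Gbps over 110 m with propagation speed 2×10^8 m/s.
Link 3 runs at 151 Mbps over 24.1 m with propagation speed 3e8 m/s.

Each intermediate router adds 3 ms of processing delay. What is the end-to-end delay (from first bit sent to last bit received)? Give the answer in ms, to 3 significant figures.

L = 8000 × 8 = 64000 bits.
Transmission delays (L/R per hop): 1.52381, 0.004, 0.423841 ms; sum = 1.95165 ms.
Propagation delays (d/s per hop): 120, 0.00055, 8.03333e-05 ms; sum = 120.001 ms.
Processing at 2 router(s): 2 × 3 ms = 6 ms.
End-to-end = 128 ms.

128 ms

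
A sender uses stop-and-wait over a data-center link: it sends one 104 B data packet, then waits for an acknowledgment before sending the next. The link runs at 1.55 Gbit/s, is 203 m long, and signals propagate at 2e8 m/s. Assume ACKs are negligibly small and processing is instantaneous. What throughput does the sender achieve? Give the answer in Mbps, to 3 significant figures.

324 Mbps

t_tx = L/R = 832/1550000000 = 5.36774e-07 s.
t_prop = 203/200000000 = 1.015e-06 s; RTT = 2.03e-06 s.
Cycle = t_tx + RTT = 2.56677e-06 s.
Throughput = L / cycle = 832 / 2.56677e-06 = 324 Mbps.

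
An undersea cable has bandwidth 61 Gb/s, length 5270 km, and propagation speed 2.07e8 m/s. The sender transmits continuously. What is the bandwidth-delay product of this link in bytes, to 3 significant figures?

Propagation delay = 5270000 / 2.07e+08 = 0.0254589 s.
BDP = R × t_prop = 61000000000 × 0.0254589 = 1553000000 bits.
In bytes: 1553000000/8 = 194000000 bytes.

194000000 bytes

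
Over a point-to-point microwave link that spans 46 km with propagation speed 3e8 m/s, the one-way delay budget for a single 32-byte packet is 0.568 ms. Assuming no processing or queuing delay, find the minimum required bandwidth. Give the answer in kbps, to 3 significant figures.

617 kbps

L = 256 bits.
Propagation delay = 46000 / 300000000 = 0.153333 ms.
Transmission budget = 0.568 − 0.153333 = 0.414667 ms.
R ≥ L / t_tx = 256 bits / 0.000414667 s = 617 kbps.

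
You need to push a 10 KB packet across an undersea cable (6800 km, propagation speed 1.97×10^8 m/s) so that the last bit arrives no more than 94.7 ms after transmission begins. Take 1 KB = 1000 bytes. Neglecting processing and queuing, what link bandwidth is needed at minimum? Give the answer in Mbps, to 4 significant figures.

L = 80000 bits.
Propagation delay = 6800000 / 197000000 = 34.5178 ms.
Transmission budget = 94.7 − 34.5178 = 60.1822 ms.
R ≥ L / t_tx = 80000 bits / 0.0601822 s = 1.329 Mbps.

1.329 Mbps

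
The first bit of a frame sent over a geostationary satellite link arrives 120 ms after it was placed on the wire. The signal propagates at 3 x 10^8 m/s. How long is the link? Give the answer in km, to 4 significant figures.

36000 km

d = s × t_prop = 300000000 × 0.12 = 36000 km.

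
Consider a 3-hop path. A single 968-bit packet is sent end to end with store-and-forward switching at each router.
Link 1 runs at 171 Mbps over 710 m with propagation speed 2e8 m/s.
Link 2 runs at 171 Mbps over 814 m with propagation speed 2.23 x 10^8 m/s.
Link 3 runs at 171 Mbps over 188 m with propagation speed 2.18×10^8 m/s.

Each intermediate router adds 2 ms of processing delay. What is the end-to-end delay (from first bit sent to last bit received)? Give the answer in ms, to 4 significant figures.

4.025 ms

Transmission delay per hop = L/R = 968/171000000 = 0.00566082 ms; 3 hops → 0.0169825 ms.
Propagation delays (d/s per hop): 0.00355, 0.00365022, 0.000862385 ms; sum = 0.00806261 ms.
Processing at 2 router(s): 2 × 2 ms = 4 ms.
End-to-end = 4.025 ms.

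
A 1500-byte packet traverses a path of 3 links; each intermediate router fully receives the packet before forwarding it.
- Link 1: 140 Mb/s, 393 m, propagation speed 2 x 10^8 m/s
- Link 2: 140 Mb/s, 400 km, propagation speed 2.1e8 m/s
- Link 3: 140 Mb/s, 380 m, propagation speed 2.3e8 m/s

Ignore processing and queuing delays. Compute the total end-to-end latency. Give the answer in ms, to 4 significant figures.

2.166 ms

L = 1500 × 8 = 12000 bits.
Transmission delay per hop = L/R = 12000/140000000 = 0.0857143 ms; 3 hops → 0.257143 ms.
Propagation delays (d/s per hop): 0.001965, 1.90476, 0.00165217 ms; sum = 1.90838 ms.
End-to-end = 2.166 ms.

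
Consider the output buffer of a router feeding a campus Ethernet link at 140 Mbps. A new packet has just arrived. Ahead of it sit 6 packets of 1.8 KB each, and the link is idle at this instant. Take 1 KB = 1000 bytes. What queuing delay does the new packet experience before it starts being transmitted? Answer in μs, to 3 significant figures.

617 μs

Each queued packet: L/R = 14400/140000000 = 102.857 μs.
6 queued → 617.143 μs.
Queuing delay = 617 μs.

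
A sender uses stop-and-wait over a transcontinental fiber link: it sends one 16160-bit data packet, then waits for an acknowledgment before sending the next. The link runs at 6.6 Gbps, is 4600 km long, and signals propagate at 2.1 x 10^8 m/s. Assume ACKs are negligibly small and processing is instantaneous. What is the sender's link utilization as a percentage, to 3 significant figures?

t_tx = L/R = 16160/6600000000 = 2.44848e-06 s.
t_prop = 4600000/210000000 = 0.0219048 s; RTT = 0.0438095 s.
Cycle = t_tx + RTT = 0.043812 s.
Utilization = t_tx / cycle = 2.44848e-06/0.043812 = 0.00559 %.

0.00559 %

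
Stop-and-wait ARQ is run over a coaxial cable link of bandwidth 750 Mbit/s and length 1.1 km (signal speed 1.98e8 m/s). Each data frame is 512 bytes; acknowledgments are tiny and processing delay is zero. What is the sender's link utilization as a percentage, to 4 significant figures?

32.95 %

t_tx = L/R = 4096/750000000 = 5.46133e-06 s.
t_prop = 1100/198000000 = 5.55556e-06 s; RTT = 1.11111e-05 s.
Cycle = t_tx + RTT = 1.65724e-05 s.
Utilization = t_tx / cycle = 5.46133e-06/1.65724e-05 = 32.95 %.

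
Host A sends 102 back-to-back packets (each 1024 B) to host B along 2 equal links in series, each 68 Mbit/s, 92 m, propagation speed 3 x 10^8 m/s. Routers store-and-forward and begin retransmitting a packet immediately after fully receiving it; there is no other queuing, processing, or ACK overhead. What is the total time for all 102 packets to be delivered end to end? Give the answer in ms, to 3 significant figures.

12.4 ms

Per-hop transmission t_tx = L/R = 8192/68000000 = 0.120471 ms.
Per-hop propagation t_prop = 92/300000000 = 0.000306667 ms.
Pipeline fill: first packet needs 2·t_tx to clear all hops; remaining 101 packets each add one t_tx.
Total = (2+102-1)·t_tx + 2·t_prop = 103·0.120471 + 2·0.000306667 = 12.4 ms.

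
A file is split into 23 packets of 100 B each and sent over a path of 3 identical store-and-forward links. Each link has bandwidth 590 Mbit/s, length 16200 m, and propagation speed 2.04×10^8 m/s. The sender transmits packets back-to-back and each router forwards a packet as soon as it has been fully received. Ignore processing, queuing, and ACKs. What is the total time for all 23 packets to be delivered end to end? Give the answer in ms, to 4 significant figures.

Per-hop transmission t_tx = L/R = 800/590000000 = 0.00135593 ms.
Per-hop propagation t_prop = 16200/204000000 = 0.0794118 ms.
Pipeline fill: first packet needs 3·t_tx to clear all hops; remaining 22 packets each add one t_tx.
Total = (3+23-1)·t_tx + 3·t_prop = 25·0.00135593 + 3·0.0794118 = 0.2721 ms.

0.2721 ms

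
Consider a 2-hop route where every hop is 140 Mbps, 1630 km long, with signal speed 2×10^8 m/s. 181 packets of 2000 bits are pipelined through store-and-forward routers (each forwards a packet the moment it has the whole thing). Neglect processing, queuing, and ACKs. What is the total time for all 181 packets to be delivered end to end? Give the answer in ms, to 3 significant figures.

18.9 ms

Per-hop transmission t_tx = L/R = 2000/140000000 = 0.0142857 ms.
Per-hop propagation t_prop = 1630000/200000000 = 8.15 ms.
Pipeline fill: first packet needs 2·t_tx to clear all hops; remaining 180 packets each add one t_tx.
Total = (2+181-1)·t_tx + 2·t_prop = 182·0.0142857 + 2·8.15 = 18.9 ms.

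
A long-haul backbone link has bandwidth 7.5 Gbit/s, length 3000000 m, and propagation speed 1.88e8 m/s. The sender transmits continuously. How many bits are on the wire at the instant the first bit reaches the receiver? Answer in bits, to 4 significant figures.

119700000 bits

Propagation delay = 3000000 / 188000000 = 0.0159574 s.
BDP = R × t_prop = 7500000000 × 0.0159574 = 119681000 bits.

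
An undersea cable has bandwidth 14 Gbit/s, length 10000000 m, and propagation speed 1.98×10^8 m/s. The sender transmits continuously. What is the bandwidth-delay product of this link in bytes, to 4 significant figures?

Propagation delay = 10000000 / 198000000 = 0.0505051 s.
BDP = R × t_prop = 14000000000 × 0.0505051 = 707071000 bits.
In bytes: 707071000/8 = 88380000 bytes.

88380000 bytes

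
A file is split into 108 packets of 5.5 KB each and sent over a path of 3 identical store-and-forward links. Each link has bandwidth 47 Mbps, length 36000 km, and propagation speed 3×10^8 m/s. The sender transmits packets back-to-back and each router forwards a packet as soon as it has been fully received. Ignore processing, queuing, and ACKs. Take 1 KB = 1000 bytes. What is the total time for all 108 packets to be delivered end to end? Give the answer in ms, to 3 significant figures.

463 ms

Per-hop transmission t_tx = L/R = 44000/47000000 = 0.93617 ms.
Per-hop propagation t_prop = 36000000/300000000 = 120 ms.
Pipeline fill: first packet needs 3·t_tx to clear all hops; remaining 107 packets each add one t_tx.
Total = (3+108-1)·t_tx + 3·t_prop = 110·0.93617 + 3·120 = 463 ms.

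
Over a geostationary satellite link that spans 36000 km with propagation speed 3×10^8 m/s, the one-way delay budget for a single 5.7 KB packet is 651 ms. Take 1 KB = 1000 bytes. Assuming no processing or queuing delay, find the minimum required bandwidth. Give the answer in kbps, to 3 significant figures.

L = 45600 bits.
Propagation delay = 36000000 / 300000000 = 120 ms.
Transmission budget = 651 − 120 = 531 ms.
R ≥ L / t_tx = 45600 bits / 0.531 s = 85.9 kbps.

85.9 kbps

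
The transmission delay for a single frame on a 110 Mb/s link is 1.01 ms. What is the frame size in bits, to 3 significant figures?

L = R × t_tx = 110000000 b/s × 0.00101 s = 111100 bits.

111000 bits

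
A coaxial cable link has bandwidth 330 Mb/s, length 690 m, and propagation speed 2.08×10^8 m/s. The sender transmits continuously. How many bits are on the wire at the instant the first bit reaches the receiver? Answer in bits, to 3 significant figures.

Propagation delay = 690 / 208000000 = 3.31731e-06 s.
BDP = R × t_prop = 330000000 × 3.31731e-06 = 1094.71 bits.

1090 bits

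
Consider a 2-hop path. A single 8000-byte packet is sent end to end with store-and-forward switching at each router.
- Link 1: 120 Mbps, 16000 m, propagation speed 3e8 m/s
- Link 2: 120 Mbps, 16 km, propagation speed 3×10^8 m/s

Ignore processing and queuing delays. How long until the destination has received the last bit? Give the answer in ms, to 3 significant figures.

L = 8000 × 8 = 64000 bits.
Transmission delay per hop = L/R = 64000/120000000 = 0.533333 ms; 2 hops → 1.06667 ms.
Propagation delays (d/s per hop): 0.0533333, 0.0533333 ms; sum = 0.106667 ms.
End-to-end = 1.17 ms.

1.17 ms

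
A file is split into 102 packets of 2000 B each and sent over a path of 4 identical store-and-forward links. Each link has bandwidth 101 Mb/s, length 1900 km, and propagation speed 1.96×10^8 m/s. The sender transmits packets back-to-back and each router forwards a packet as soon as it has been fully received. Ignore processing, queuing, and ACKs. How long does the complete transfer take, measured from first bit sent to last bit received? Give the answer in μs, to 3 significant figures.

55400 μs

Per-hop transmission t_tx = L/R = 16000/101000000 = 158.416 μs.
Per-hop propagation t_prop = 1900000/196000000 = 9693.88 μs.
Pipeline fill: first packet needs 4·t_tx to clear all hops; remaining 101 packets each add one t_tx.
Total = (4+102-1)·t_tx + 4·t_prop = 105·158.416 + 4·9693.88 = 55400 μs.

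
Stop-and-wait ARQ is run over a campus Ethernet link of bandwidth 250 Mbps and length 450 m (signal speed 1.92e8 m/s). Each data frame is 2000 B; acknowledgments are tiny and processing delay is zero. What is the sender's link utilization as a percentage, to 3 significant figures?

t_tx = L/R = 16000/250000000 = 6.4e-05 s.
t_prop = 450/192000000 = 2.34375e-06 s; RTT = 4.6875e-06 s.
Cycle = t_tx + RTT = 6.86875e-05 s.
Utilization = t_tx / cycle = 6.4e-05/6.86875e-05 = 93.2 %.

93.2 %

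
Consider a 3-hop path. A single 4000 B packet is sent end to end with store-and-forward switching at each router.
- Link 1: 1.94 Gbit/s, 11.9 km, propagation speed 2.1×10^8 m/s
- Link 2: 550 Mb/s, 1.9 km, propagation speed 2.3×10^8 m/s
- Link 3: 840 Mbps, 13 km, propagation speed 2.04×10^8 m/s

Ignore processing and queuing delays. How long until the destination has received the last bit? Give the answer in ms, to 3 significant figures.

L = 4000 × 8 = 32000 bits.
Transmission delays (L/R per hop): 0.0164948, 0.0581818, 0.0380952 ms; sum = 0.112772 ms.
Propagation delays (d/s per hop): 0.0566667, 0.00826087, 0.0637255 ms; sum = 0.128653 ms.
End-to-end = 0.241 ms.

0.241 ms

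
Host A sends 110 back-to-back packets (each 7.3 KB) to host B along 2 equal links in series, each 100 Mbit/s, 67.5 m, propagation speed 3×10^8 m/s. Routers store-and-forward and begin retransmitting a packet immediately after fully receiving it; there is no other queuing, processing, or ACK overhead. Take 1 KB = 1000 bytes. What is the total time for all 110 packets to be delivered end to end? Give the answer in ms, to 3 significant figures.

64.8 ms

Per-hop transmission t_tx = L/R = 58400/100000000 = 0.584 ms.
Per-hop propagation t_prop = 67.5/300000000 = 0.000225 ms.
Pipeline fill: first packet needs 2·t_tx to clear all hops; remaining 109 packets each add one t_tx.
Total = (2+110-1)·t_tx + 2·t_prop = 111·0.584 + 2·0.000225 = 64.8 ms.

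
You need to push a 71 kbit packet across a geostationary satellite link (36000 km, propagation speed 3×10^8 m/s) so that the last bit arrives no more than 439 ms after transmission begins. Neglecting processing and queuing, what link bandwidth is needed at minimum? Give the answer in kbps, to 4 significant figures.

222.6 kbps

Propagation delay = 36000000 / 300000000 = 120 ms.
Transmission budget = 439 − 120 = 319 ms.
R ≥ L / t_tx = 71000 bits / 0.319 s = 222.6 kbps.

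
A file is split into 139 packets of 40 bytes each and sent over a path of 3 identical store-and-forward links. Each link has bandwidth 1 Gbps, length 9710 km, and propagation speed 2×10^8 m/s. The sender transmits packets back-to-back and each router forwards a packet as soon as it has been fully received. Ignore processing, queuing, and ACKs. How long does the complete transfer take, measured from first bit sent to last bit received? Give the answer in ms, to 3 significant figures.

146 ms

Per-hop transmission t_tx = L/R = 320/1000000000 = 0.00032 ms.
Per-hop propagation t_prop = 9710000/200000000 = 48.55 ms.
Pipeline fill: first packet needs 3·t_tx to clear all hops; remaining 138 packets each add one t_tx.
Total = (3+139-1)·t_tx + 3·t_prop = 141·0.00032 + 3·48.55 = 146 ms.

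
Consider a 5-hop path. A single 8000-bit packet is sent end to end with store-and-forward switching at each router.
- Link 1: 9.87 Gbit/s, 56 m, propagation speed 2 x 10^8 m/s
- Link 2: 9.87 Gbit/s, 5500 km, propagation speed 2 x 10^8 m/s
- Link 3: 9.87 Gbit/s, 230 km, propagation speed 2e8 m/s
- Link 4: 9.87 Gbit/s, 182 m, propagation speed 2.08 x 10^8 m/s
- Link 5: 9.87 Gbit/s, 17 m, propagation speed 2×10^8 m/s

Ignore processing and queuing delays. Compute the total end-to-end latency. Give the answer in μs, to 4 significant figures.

Transmission delay per hop = L/R = 8000/9870000000 = 0.810537 μs; 5 hops → 4.05268 μs.
Propagation delays (d/s per hop): 0.28, 27500, 1150, 0.875, 0.085 μs; sum = 28651.2 μs.
End-to-end = 28660 μs.

28660 μs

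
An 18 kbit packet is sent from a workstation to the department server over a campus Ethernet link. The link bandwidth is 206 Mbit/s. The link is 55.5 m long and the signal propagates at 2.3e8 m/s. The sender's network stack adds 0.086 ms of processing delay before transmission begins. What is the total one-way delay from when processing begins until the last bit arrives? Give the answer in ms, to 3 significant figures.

L = 18000 bits.
Transmission delay = L/R = 18000 / 206000000 = 0.0873786 ms.
Propagation delay = d/s = 55.5 m / 2.3e+08 m/s = 0.000241304 ms.
Plus processing delay 0.086 ms = 0.086 ms.
Total = 0.174 ms.

0.174 ms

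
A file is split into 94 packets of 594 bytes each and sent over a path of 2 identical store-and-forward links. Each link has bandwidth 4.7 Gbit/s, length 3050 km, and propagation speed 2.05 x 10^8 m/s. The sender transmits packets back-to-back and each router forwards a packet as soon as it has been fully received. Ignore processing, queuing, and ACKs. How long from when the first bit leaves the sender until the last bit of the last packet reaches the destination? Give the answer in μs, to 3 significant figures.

29900 μs

Per-hop transmission t_tx = L/R = 4752/4700000000 = 1.01106 μs.
Per-hop propagation t_prop = 3050000/2.05e+08 = 14878 μs.
Pipeline fill: first packet needs 2·t_tx to clear all hops; remaining 93 packets each add one t_tx.
Total = (2+94-1)·t_tx + 2·t_prop = 95·1.01106 + 2·14878 = 29900 μs.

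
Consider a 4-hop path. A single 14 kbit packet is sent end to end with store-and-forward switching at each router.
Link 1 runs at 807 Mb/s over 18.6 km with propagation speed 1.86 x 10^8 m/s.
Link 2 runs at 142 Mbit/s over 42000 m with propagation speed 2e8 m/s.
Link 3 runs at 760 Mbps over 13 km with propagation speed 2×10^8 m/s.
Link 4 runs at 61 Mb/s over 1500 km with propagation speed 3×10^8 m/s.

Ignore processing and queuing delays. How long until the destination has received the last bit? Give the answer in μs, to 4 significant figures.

5739 μs

L = 14000 bits.
Transmission delays (L/R per hop): 17.3482, 98.5915, 18.4211, 229.508 μs; sum = 363.869 μs.
Propagation delays (d/s per hop): 100, 210, 65, 5000 μs; sum = 5375 μs.
End-to-end = 5739 μs.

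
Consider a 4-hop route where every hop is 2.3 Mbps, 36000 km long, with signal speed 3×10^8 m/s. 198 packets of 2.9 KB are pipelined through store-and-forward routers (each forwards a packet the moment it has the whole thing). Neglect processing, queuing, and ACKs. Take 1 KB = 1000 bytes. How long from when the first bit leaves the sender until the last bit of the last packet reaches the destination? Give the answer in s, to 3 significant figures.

2.51 s

Per-hop transmission t_tx = L/R = 23200/2300000 = 0.010087 s.
Per-hop propagation t_prop = 36000000/300000000 = 0.12 s.
Pipeline fill: first packet needs 4·t_tx to clear all hops; remaining 197 packets each add one t_tx.
Total = (4+198-1)·t_tx + 4·t_prop = 201·0.010087 + 4·0.12 = 2.51 s.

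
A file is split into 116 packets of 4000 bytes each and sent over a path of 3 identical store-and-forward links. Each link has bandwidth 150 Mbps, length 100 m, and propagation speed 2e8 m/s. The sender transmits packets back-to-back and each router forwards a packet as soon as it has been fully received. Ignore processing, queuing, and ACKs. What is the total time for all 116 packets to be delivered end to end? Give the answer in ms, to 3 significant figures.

Per-hop transmission t_tx = L/R = 32000/150000000 = 0.213333 ms.
Per-hop propagation t_prop = 100/200000000 = 0.0005 ms.
Pipeline fill: first packet needs 3·t_tx to clear all hops; remaining 115 packets each add one t_tx.
Total = (3+116-1)·t_tx + 3·t_prop = 118·0.213333 + 3·0.0005 = 25.2 ms.

25.2 ms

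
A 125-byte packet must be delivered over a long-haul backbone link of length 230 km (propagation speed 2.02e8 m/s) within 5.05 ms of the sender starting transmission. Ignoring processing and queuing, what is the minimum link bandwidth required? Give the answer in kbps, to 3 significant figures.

256 kbps

L = 1000 bits.
Propagation delay = 230000 / 202000000 = 1.13861 ms.
Transmission budget = 5.05 − 1.13861 = 3.91139 ms.
R ≥ L / t_tx = 1000 bits / 0.00391139 s = 256 kbps.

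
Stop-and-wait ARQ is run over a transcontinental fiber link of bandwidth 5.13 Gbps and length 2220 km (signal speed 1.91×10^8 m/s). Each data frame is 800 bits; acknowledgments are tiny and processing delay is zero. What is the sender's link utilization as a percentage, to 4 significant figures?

0.0006708 %

t_tx = L/R = 800/5130000000 = 1.55945e-07 s.
t_prop = 2220000/191000000 = 0.011623 s; RTT = 0.0232461 s.
Cycle = t_tx + RTT = 0.0232462 s.
Utilization = t_tx / cycle = 1.55945e-07/0.0232462 = 0.0006708 %.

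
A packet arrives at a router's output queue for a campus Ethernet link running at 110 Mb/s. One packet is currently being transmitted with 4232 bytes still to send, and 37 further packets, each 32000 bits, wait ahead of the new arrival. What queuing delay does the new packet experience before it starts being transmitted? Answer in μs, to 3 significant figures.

Each queued packet: L/R = 32000/110000000 = 290.909 μs.
37 queued → 10763.6 μs.
Plus remaining 33856 bits of current packet: 307.782 μs.
Queuing delay = 11100 μs.

11100 μs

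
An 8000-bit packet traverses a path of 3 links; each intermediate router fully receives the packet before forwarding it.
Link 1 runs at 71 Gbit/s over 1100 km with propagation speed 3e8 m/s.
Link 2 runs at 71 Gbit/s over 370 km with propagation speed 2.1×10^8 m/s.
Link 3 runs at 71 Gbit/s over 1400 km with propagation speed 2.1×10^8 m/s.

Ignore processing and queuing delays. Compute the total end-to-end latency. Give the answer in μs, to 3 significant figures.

Transmission delay per hop = L/R = 8000/71000000000 = 0.112676 μs; 3 hops → 0.338028 μs.
Propagation delays (d/s per hop): 3666.67, 1761.9, 6666.67 μs; sum = 12095.2 μs.
End-to-end = 12100 μs.

12100 μs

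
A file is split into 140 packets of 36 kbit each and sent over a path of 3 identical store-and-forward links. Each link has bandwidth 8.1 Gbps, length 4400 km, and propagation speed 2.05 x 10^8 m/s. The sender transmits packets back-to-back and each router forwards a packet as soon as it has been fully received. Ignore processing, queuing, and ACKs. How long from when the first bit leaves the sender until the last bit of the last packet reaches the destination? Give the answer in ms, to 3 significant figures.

65.0 ms

Per-hop transmission t_tx = L/R = 36000/8100000000 = 0.00444444 ms.
Per-hop propagation t_prop = 4400000/2.05e+08 = 21.4634 ms.
Pipeline fill: first packet needs 3·t_tx to clear all hops; remaining 139 packets each add one t_tx.
Total = (3+140-1)·t_tx + 3·t_prop = 142·0.00444444 + 3·21.4634 = 65.0 ms.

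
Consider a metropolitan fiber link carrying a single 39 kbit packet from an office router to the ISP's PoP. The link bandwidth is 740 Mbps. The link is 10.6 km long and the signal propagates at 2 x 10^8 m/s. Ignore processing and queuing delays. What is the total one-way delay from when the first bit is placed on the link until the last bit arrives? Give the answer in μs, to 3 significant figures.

L = 39000 bits.
Transmission delay = L/R = 39000 / 740000000 = 52.7027 μs.
Propagation delay = d/s = 10600 m / 200000000 m/s = 53 μs.
Total = 106 μs.

106 μs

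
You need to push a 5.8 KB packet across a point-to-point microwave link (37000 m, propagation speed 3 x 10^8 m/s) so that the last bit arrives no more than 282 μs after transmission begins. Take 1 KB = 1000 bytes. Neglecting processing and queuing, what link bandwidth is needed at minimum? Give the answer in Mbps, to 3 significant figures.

L = 46400 bits.
Propagation delay = 37000 / 300000000 = 123.333 μs.
Transmission budget = 282 − 123.333 = 158.667 μs.
R ≥ L / t_tx = 46400 bits / 0.000158667 s = 292 Mbps.

292 Mbps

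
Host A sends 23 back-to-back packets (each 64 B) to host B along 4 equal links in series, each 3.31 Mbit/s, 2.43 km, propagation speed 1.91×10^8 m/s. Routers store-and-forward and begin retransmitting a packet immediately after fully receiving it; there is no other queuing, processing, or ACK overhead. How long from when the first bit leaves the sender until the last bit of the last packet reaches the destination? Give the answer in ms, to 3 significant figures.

Per-hop transmission t_tx = L/R = 512/3310000 = 0.154683 ms.
Per-hop propagation t_prop = 2430/191000000 = 0.0127225 ms.
Pipeline fill: first packet needs 4·t_tx to clear all hops; remaining 22 packets each add one t_tx.
Total = (4+23-1)·t_tx + 4·t_prop = 26·0.154683 + 4·0.0127225 = 4.07 ms.

4.07 ms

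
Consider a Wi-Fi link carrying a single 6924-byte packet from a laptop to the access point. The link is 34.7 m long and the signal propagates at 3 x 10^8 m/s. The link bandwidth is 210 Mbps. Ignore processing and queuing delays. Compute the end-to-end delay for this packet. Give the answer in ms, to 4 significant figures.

0.2639 ms

L = 6924 × 8 = 55392 bits.
Transmission delay = L/R = 55392 / 210000000 = 0.263771 ms.
Propagation delay = d/s = 34.7 m / 300000000 m/s = 0.000115667 ms.
Total = 0.2639 ms.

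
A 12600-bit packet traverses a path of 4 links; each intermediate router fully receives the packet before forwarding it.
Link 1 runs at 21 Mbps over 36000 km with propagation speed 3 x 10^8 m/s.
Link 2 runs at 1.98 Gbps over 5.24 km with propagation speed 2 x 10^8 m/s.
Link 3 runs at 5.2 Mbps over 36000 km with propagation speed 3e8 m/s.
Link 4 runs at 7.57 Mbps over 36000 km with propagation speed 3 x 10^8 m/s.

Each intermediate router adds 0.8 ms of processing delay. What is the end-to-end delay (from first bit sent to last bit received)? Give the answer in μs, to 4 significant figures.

Transmission delays (L/R per hop): 600, 6.36364, 2423.08, 1664.46 μs; sum = 4693.91 μs.
Propagation delays (d/s per hop): 120000, 26.2, 120000, 120000 μs; sum = 360026 μs.
Processing at 3 router(s): 3 × 0.8 ms = 2400 μs.
End-to-end = 367100 μs.

367100 μs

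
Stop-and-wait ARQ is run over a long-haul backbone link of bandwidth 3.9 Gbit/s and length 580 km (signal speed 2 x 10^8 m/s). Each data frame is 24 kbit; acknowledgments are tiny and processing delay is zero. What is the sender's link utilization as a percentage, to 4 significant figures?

t_tx = L/R = 24000/3900000000 = 6.15385e-06 s.
t_prop = 580000/200000000 = 0.0029 s; RTT = 0.0058 s.
Cycle = t_tx + RTT = 0.00580615 s.
Utilization = t_tx / cycle = 6.15385e-06/0.00580615 = 0.1060 %.

0.1060 %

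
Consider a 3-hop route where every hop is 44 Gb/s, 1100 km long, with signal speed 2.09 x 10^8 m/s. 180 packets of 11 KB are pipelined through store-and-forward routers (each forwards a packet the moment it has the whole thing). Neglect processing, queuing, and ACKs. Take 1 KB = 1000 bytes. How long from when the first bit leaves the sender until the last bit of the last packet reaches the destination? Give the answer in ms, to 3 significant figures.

16.2 ms

Per-hop transmission t_tx = L/R = 88000/44000000000 = 0.002 ms.
Per-hop propagation t_prop = 1100000/209000000 = 5.26316 ms.
Pipeline fill: first packet needs 3·t_tx to clear all hops; remaining 179 packets each add one t_tx.
Total = (3+180-1)·t_tx + 3·t_prop = 182·0.002 + 3·5.26316 = 16.2 ms.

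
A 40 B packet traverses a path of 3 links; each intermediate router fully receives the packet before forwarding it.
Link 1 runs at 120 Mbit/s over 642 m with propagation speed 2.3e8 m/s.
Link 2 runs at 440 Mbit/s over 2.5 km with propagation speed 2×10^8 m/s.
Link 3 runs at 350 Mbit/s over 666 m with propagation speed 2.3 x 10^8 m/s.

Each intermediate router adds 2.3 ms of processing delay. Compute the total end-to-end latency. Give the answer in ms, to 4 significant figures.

4.622 ms

L = 40 × 8 = 320 bits.
Transmission delays (L/R per hop): 0.00266667, 0.000727273, 0.000914286 ms; sum = 0.00430823 ms.
Propagation delays (d/s per hop): 0.0027913, 0.0125, 0.00289565 ms; sum = 0.018187 ms.
Processing at 2 router(s): 2 × 2.3 ms = 4.6 ms.
End-to-end = 4.622 ms.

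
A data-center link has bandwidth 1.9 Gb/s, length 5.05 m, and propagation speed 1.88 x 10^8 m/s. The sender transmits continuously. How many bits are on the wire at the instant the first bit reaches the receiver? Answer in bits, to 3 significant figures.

Propagation delay = 5.05 / 188000000 = 2.68617e-08 s.
BDP = R × t_prop = 1900000000 × 2.68617e-08 = 51.0372 bits.

51.0 bits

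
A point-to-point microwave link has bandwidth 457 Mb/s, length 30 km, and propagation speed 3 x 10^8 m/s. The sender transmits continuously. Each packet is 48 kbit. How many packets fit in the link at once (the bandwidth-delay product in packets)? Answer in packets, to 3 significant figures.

Propagation delay = 30000 / 300000000 = 0.0001 s.
BDP = R × t_prop = 457000000 × 0.0001 = 45700 bits.
In packets of 48000 bits: 0.952 packets.

0.952 packets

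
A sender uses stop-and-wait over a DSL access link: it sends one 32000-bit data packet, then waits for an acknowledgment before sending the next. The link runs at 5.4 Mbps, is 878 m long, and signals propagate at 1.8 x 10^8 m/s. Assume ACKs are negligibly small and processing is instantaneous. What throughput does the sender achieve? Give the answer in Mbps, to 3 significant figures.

5.39 Mbps

t_tx = L/R = 32000/5400000 = 0.00592593 s.
t_prop = 878/180000000 = 4.87778e-06 s; RTT = 9.75556e-06 s.
Cycle = t_tx + RTT = 0.00593568 s.
Throughput = L / cycle = 32000 / 0.00593568 = 5.39 Mbps.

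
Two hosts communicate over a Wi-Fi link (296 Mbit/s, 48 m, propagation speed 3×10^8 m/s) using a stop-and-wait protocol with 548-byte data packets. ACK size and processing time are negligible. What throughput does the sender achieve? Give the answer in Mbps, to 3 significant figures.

290 Mbps

t_tx = L/R = 4384/296000000 = 1.48108e-05 s.
t_prop = 48/300000000 = 1.6e-07 s; RTT = 3.2e-07 s.
Cycle = t_tx + RTT = 1.51308e-05 s.
Throughput = L / cycle = 4384 / 1.51308e-05 = 290 Mbps.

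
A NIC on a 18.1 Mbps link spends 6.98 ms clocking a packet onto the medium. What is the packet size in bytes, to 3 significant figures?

L = R × t_tx = 18100000 b/s × 0.00698 s = 126338 bits.
In bytes: 126338 / 8 = 15800 bytes.

15800 bytes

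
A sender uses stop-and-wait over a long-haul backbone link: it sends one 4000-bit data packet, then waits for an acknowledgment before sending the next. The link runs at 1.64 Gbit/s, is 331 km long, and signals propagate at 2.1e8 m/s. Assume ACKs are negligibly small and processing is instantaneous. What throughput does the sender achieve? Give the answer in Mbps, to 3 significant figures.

t_tx = L/R = 4000/1640000000 = 2.43902e-06 s.
t_prop = 331000/210000000 = 0.00157619 s; RTT = 0.00315238 s.
Cycle = t_tx + RTT = 0.00315482 s.
Throughput = L / cycle = 4000 / 0.00315482 = 1.27 Mbps.

1.27 Mbps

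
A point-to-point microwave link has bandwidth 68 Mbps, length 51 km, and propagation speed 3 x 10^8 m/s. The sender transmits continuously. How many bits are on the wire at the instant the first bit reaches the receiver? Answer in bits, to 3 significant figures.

Propagation delay = 51000 / 300000000 = 0.00017 s.
BDP = R × t_prop = 68000000 × 0.00017 = 11560 bits.

11600 bits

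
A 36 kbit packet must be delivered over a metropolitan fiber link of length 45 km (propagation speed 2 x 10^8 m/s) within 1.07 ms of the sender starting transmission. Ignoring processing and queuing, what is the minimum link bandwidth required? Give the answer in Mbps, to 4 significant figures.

42.60 Mbps

Propagation delay = 45000 / 200000000 = 0.225 ms.
Transmission budget = 1.07 − 0.225 = 0.845 ms.
R ≥ L / t_tx = 36000 bits / 0.000845 s = 42.60 Mbps.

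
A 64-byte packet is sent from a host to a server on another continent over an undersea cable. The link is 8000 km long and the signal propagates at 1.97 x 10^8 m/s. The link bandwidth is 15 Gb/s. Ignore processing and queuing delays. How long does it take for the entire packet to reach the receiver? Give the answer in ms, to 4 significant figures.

40.61 ms

L = 64 × 8 = 512 bits.
Transmission delay = L/R = 512 / 15000000000 = 3.41333e-05 ms.
Propagation delay = d/s = 8000000 m / 197000000 m/s = 40.6091 ms.
Total = 40.61 ms.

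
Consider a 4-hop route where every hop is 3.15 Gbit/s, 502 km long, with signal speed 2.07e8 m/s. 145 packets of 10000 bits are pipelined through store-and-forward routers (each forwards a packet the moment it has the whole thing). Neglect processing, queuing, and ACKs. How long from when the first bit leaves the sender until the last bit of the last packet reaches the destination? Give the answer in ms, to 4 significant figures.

Per-hop transmission t_tx = L/R = 10000/3150000000 = 0.0031746 ms.
Per-hop propagation t_prop = 502000/2.07e+08 = 2.42512 ms.
Pipeline fill: first packet needs 4·t_tx to clear all hops; remaining 144 packets each add one t_tx.
Total = (4+145-1)·t_tx + 4·t_prop = 148·0.0031746 + 4·2.42512 = 10.17 ms.

10.17 ms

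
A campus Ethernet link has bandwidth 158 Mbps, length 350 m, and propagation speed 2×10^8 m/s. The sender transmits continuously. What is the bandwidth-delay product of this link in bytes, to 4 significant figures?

34.56 bytes

Propagation delay = 350 / 200000000 = 1.75e-06 s.
BDP = R × t_prop = 158000000 × 1.75e-06 = 276.5 bits.
In bytes: 276.5/8 = 34.56 bytes.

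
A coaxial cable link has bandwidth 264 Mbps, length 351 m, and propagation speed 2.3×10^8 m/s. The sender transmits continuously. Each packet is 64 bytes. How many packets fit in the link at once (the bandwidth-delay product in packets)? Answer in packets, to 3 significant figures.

0.787 packets

Propagation delay = 351 / 2.3e+08 = 1.52609e-06 s.
BDP = R × t_prop = 264000000 × 1.52609e-06 = 402.887 bits.
In packets of 512 bits: 0.787 packets.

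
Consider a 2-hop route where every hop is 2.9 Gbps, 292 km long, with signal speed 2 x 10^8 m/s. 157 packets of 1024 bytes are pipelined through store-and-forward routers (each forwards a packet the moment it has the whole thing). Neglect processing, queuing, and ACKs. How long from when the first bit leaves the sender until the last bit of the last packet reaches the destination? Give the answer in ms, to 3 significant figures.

Per-hop transmission t_tx = L/R = 8192/2900000000 = 0.00282483 ms.
Per-hop propagation t_prop = 292000/200000000 = 1.46 ms.
Pipeline fill: first packet needs 2·t_tx to clear all hops; remaining 156 packets each add one t_tx.
Total = (2+157-1)·t_tx + 2·t_prop = 158·0.00282483 + 2·1.46 = 3.37 ms.

3.37 ms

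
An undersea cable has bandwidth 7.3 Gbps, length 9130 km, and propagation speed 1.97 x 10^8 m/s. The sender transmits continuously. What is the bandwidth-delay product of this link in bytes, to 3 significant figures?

Propagation delay = 9130000 / 197000000 = 0.0463452 s.
BDP = R × t_prop = 7300000000 × 0.0463452 = 338320000 bits.
In bytes: 338320000/8 = 42300000 bytes.

42300000 bytes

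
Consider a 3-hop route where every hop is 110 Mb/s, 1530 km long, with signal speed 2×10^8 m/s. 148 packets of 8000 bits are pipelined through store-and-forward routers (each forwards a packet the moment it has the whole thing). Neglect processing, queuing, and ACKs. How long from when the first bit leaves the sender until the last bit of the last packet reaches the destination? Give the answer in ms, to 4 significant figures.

33.86 ms

Per-hop transmission t_tx = L/R = 8000/110000000 = 0.0727273 ms.
Per-hop propagation t_prop = 1530000/200000000 = 7.65 ms.
Pipeline fill: first packet needs 3·t_tx to clear all hops; remaining 147 packets each add one t_tx.
Total = (3+148-1)·t_tx + 3·t_prop = 150·0.0727273 + 3·7.65 = 33.86 ms.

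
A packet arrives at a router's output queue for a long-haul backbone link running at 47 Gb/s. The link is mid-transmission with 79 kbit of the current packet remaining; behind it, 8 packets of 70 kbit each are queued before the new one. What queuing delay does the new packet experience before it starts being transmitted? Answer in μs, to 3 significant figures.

13.6 μs

Each queued packet: L/R = 70000/47000000000 = 1.48936 μs.
8 queued → 11.9149 μs.
Plus remaining 79000 bits of current packet: 1.68085 μs.
Queuing delay = 13.6 μs.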